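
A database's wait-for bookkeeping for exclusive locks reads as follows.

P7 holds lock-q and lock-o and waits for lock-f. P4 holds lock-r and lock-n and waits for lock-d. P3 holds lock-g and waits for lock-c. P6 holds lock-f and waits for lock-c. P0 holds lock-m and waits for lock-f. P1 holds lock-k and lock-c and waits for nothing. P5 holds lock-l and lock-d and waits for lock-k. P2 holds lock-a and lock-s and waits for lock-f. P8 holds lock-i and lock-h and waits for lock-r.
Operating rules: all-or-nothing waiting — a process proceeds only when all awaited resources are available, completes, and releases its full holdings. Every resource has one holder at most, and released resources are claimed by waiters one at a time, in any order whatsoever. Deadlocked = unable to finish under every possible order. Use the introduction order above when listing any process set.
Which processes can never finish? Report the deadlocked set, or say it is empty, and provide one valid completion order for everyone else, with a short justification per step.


No process is deadlocked.
Key observation: the waits form no ring: some process can always run, and its releases unblock the others one by one.
One completion order for the rest: P1, P6, P3, P5, P2, P0, P7, P4, P8.
Verifying each step:
  P1: no waits; runs immediately, freeing lock-k and lock-c
  P6 waits on lock-c — all released -> runs and releases lock-f
  P3 waits on lock-c — all released -> runs and releases lock-g
  P5 waits on lock-k — all released -> runs and releases lock-l and lock-d
  P2 waits on lock-f — all released -> runs and releases lock-a and lock-s
  P0 waits on lock-f — all released -> runs and releases lock-m
  P7 waits on lock-f — all released -> runs and releases lock-q and lock-o
  P4 waits on lock-d — all released -> runs and releases lock-r and lock-n
  P8 waits on lock-r — all released -> runs and releases lock-i and lock-h


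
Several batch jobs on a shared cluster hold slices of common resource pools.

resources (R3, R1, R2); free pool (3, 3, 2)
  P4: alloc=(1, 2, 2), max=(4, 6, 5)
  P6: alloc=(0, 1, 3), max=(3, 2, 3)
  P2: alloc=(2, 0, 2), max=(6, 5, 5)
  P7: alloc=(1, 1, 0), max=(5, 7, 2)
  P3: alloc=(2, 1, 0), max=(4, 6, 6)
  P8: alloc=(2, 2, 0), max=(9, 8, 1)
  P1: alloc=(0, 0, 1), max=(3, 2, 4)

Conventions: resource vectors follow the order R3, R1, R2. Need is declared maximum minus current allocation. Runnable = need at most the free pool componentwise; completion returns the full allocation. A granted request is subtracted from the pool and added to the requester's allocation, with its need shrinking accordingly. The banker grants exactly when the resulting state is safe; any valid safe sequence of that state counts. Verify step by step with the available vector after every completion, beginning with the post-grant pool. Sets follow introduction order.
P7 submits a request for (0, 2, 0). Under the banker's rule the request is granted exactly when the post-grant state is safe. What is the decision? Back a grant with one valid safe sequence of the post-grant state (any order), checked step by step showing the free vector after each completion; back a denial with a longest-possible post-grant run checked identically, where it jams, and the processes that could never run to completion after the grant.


DENY: after the grant no complete ordering would exist.
Key observation: no order helps: past P6, P1, the free pool tops out at (3, 2, 6), below what each blocked process needs in R1.
After a pretend grant, a maximal execution: P6, P1 — then nothing else fits. Check, step by step:
  pool = (3, 1, 2)
  run P6 (needs (3, 1, 0), free (3, 1, 2)); after release of (0, 1, 3) the pool is (3, 2, 5)
  run P1 (needs (3, 2, 3), free (3, 2, 5)); after release of (0, 0, 1) the pool is (3, 2, 6)
  blocked: P4 wants (3, 4, 3), pool (3, 2, 6) — not enough R1
  blocked: P2 wants (4, 5, 3), pool (3, 2, 6) — not enough R3 and R1
  blocked: P7 wants (4, 4, 2), pool (3, 2, 6) — not enough R3 and R1
  blocked: P3 wants (2, 5, 6), pool (3, 2, 6) — not enough R1
  blocked: P8 wants (7, 6, 1), pool (3, 2, 6) — not enough R3 and R1
Post-grant, the permanently blocked set is P4, P2, P7, P3 and P8.


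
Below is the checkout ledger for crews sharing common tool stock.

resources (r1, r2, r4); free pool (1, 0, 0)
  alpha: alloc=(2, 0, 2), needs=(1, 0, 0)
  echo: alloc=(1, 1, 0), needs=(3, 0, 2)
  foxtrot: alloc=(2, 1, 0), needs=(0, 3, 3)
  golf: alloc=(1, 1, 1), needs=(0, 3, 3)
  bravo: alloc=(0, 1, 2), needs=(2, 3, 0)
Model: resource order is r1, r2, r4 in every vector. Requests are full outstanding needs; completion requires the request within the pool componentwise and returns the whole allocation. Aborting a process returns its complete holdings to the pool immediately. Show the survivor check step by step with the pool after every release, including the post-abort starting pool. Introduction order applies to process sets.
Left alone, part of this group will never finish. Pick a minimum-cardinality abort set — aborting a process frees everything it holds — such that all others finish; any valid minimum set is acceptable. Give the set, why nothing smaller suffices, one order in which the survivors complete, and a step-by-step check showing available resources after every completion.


The answer: abort foxtrot and bravo.
Key observation: golf could never have finished before the abort; with (2, 2, 2) returned by foxtrot and bravo, it fits at step 3.
Why nothing smaller works — every single abort fails: alpha alone leaves foxtrot blocked (short on r2 and r4); echo alone leaves foxtrot blocked (short on r2 and r4); foxtrot alone leaves golf blocked (short on r2 and r4); golf alone leaves foxtrot blocked (short on r2); bravo alone leaves foxtrot blocked (short on r2).
Survivors finish in the order: echo, alpha, golf. Verifying each step (pool after the aborts first):
  pool = (3, 2, 2)
  run echo (needs (3, 0, 2), free (3, 2, 2)); after release of (1, 1, 0) the pool is (4, 3, 2)
  run alpha (needs (1, 0, 0), free (4, 3, 2)); after release of (2, 0, 2) the pool is (6, 3, 4)
  run golf (needs (0, 3, 3), free (6, 3, 4)); after release of (1, 1, 1) the pool is (7, 4, 5)


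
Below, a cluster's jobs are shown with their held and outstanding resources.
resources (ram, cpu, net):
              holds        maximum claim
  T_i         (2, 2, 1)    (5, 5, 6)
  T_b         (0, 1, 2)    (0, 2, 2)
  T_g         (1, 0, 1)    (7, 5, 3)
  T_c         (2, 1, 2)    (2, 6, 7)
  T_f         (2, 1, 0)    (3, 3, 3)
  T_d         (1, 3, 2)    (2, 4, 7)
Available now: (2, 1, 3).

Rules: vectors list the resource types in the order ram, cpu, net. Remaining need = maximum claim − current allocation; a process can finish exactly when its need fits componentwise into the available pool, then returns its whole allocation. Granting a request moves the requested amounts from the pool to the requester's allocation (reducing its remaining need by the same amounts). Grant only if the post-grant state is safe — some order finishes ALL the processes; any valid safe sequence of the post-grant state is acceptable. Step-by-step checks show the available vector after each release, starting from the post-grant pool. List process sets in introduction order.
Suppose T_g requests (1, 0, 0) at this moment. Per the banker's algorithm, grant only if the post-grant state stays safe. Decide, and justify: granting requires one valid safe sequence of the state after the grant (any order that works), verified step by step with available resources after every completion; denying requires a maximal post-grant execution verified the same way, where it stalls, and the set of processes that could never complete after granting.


GRANT — the state after the grant stays safe, e.g. via T_b, T_f, T_i, T_g, T_d, T_c.
Key observation: with (1, 1, 3) left after the transfer, T_b can run at once — the state stays safe.
Verifying the post-grant state step by step:
  pool = (1, 1, 3)
  T_b: need (0, 1, 0) fits (1, 1, 3); releases (0, 1, 2), pool now (1, 2, 5)
  T_f: need (1, 2, 3) fits (1, 2, 5); releases (2, 1, 0), pool now (3, 3, 5)
  T_i: need (3, 3, 5) fits (3, 3, 5); releases (2, 2, 1), pool now (5, 5, 6)
  T_g: need (5, 5, 2) fits (5, 5, 6); releases (2, 0, 1), pool now (7, 5, 7)
  T_d: need (1, 1, 5) fits (7, 5, 7); releases (1, 3, 2), pool now (8, 8, 9)
  T_c: need (0, 5, 5) fits (8, 8, 9); releases (2, 1, 2), pool now (10, 9, 11)


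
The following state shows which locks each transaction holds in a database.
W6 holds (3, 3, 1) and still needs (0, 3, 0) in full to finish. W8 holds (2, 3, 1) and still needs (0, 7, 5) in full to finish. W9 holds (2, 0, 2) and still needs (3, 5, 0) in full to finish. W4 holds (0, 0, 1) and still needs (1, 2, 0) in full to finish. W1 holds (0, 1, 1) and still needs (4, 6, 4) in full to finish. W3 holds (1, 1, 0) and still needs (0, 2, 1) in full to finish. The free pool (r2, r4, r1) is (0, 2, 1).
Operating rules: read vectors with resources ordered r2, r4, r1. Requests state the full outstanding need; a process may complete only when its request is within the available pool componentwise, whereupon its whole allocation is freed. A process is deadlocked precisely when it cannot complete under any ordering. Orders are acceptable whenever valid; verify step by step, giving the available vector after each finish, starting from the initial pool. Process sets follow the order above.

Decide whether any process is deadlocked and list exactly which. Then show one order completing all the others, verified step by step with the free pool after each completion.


Nothing here is deadlocked.
Key observation: beginning at W3, releases accumulate fast enough that every process eventually fits.
The rest can finish in the order W3, W6, W4, W9, W1, W8. Step-by-step check:
  pool = (0, 2, 1)
  W3 needs (0, 2, 1) <= (0, 2, 1) -> finishes; pool += (1, 1, 0) = (1, 3, 1)
  W6 needs (0, 3, 0) <= (1, 3, 1) -> finishes; pool += (3, 3, 1) = (4, 6, 2)
  W4 needs (1, 2, 0) <= (4, 6, 2) -> finishes; pool += (0, 0, 1) = (4, 6, 3)
  W9 needs (3, 5, 0) <= (4, 6, 3) -> finishes; pool += (2, 0, 2) = (6, 6, 5)
  W1 needs (4, 6, 4) <= (6, 6, 5) -> finishes; pool += (0, 1, 1) = (6, 7, 6)
  W8 needs (0, 7, 5) <= (6, 7, 6) -> finishes; pool += (2, 3, 1) = (8, 10, 7)


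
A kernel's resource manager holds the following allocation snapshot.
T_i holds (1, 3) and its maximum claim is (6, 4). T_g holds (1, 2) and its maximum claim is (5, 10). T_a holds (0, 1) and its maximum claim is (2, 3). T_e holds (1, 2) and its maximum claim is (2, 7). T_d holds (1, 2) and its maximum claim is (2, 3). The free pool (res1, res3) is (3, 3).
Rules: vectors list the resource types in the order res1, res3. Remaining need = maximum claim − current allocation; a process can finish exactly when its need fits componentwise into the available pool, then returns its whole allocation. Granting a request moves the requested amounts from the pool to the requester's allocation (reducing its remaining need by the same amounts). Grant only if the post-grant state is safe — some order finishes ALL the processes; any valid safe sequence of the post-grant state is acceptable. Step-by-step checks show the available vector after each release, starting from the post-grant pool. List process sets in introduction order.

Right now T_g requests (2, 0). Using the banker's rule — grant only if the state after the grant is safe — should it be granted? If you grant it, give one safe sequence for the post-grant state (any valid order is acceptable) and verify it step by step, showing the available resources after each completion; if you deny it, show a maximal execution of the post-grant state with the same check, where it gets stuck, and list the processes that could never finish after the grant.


GRANT. The post-grant state is safe; one safe sequence: T_d, T_a, T_e, T_g, T_i.
Key observation: post-grant, (1, 3) remains, and an order beginning with T_d completes everyone.
Check on the post-grant state, step by step:
  pool = (1, 3)
  T_d needs (1, 1) <= (1, 3) -> finishes; pool += (1, 2) = (2, 5)
  T_a needs (2, 2) <= (2, 5) -> finishes; pool += (0, 1) = (2, 6)
  T_e needs (1, 5) <= (2, 6) -> finishes; pool += (1, 2) = (3, 8)
  T_g needs (2, 8) <= (3, 8) -> finishes; pool += (3, 2) = (6, 10)
  T_i needs (5, 1) <= (6, 10) -> finishes; pool += (1, 3) = (7, 13)


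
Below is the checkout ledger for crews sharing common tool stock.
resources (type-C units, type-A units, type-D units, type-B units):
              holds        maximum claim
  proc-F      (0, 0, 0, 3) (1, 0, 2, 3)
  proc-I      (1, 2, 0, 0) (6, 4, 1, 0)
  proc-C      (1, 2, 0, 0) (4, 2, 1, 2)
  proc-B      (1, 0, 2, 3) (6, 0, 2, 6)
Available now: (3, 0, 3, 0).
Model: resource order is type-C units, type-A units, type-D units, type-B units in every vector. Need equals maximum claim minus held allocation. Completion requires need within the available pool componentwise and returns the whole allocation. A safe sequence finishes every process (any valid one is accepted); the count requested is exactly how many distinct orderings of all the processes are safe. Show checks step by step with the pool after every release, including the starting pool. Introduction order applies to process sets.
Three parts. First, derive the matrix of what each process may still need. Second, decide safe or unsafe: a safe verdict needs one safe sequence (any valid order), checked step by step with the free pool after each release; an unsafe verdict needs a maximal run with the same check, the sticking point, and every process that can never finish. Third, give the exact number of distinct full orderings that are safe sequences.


(1) Need matrix, components ordered type-C units, type-A units, type-D units, type-B units:
  proc-F: (1, 0, 2, 0)
  proc-I: (5, 2, 1, 0)
  proc-C: (3, 0, 1, 2)
  proc-B: (5, 0, 0, 3)
(2) UNSAFE.
Key observation: once proc-F, proc-C finish, the pool peaks at (4, 2, 3, 3) — and every remaining process still needs more type-C units than that.
Going as far as possible: proc-F, proc-C; after that, nothing fits. Walking it through:
  pool = (3, 0, 3, 0)
  proc-F needs (1, 0, 2, 0) <= (3, 0, 3, 0) -> finishes; pool += (0, 0, 0, 3) = (3, 0, 3, 3)
  proc-C needs (3, 0, 1, 2) <= (3, 0, 3, 3) -> finishes; pool += (1, 2, 0, 0) = (4, 2, 3, 3)
  blocked: proc-I wants (5, 2, 1, 0), pool (4, 2, 3, 3) — not enough type-C units
  blocked: proc-B wants (5, 0, 0, 3), pool (4, 2, 3, 3) — not enough type-C units
Permanently blocked: proc-I and proc-B.
(3) Precisely 0 of the possible complete orderings are safe sequences.


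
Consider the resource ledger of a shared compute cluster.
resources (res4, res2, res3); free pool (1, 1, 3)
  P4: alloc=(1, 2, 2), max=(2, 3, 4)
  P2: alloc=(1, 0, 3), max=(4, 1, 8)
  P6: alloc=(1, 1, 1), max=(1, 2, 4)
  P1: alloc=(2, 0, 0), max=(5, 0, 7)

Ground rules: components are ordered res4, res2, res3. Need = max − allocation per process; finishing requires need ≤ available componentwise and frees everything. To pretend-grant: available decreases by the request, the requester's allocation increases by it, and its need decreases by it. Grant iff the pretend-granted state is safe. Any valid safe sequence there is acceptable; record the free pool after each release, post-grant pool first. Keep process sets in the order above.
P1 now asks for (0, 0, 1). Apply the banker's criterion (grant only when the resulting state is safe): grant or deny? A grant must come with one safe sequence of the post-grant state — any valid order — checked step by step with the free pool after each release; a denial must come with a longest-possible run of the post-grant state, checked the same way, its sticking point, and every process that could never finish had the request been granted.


GRANT: granting preserves safety; a valid post-grant sequence is P4, P6, P2, P1.
Key observation: post-grant, (1, 1, 2) remains, and an order beginning with P4 completes everyone.
Verifying the post-grant state step by step:
  pool = (1, 1, 2)
  run P4 (needs (1, 1, 2), free (1, 1, 2)); after release of (1, 2, 2) the pool is (2, 3, 4)
  run P6 (needs (0, 1, 3), free (2, 3, 4)); after release of (1, 1, 1) the pool is (3, 4, 5)
  run P2 (needs (3, 1, 5), free (3, 4, 5)); after release of (1, 0, 3) the pool is (4, 4, 8)
  run P1 (needs (3, 0, 6), free (4, 4, 8)); after release of (2, 0, 1) the pool is (6, 4, 9)


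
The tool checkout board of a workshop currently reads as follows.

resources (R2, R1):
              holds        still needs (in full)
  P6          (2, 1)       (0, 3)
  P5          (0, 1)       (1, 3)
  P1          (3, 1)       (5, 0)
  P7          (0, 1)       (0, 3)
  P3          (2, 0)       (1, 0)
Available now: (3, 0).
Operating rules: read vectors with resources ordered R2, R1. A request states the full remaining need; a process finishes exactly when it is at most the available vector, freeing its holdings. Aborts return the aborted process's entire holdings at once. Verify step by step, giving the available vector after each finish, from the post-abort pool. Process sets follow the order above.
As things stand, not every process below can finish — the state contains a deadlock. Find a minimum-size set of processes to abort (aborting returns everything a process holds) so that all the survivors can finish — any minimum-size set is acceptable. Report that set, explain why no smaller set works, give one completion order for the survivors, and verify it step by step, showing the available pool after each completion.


The answer: abort P6 and P7.
Key observation: P5 had no path to completion before; after the abort of P6 and P7 ((2, 2) returned), step 3 is where it fits.
No one abort is enough; case by case: P6 alone leaves P5 blocked (short on R1); P5 alone leaves P6 blocked (short on R1); P1 alone leaves P6 blocked (short on R1); P7 alone leaves P6 blocked (short on R1); P3 alone leaves P6 blocked (short on R1).
Survivors finish in the order: P3, P1, P5. Step-by-step check (pool after the aborts first):
  pool = (5, 2)
  P3: need (1, 0) fits (5, 2); releases (2, 0), pool now (7, 2)
  P1: need (5, 0) fits (7, 2); releases (3, 1), pool now (10, 3)
  P5: need (1, 3) fits (10, 3); releases (0, 1), pool now (10, 4)


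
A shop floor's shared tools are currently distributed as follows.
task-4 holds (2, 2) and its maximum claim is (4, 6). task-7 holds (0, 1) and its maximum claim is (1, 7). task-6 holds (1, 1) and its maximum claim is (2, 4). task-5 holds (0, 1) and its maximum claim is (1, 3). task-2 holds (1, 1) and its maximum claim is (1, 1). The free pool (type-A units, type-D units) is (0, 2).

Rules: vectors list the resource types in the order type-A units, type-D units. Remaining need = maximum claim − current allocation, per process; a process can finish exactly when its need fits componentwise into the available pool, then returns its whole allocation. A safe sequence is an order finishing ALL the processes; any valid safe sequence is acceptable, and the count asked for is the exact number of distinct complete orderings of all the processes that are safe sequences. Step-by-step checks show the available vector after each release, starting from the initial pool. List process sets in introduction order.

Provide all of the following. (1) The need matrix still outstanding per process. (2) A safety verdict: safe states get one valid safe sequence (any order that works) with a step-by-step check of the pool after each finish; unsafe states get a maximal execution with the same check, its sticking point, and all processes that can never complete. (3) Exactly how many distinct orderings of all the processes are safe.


(1) Remaining need (order type-A units, type-D units):
  task-4: (2, 4)
  task-7: (1, 6)
  task-6: (1, 3)
  task-5: (1, 2)
  task-2: (0, 0)
(2) SAFE. One safe sequence: task-2, task-6, task-4, task-5, task-7.
Key observation: the first exact fit in this order is task-6 — it needs (1, 3) with (1, 3) free, meeting a requested resource to the last unit.
Walking it through:
  pool = (0, 2)
  task-2: need (0, 0) fits (0, 2); releases (1, 1), pool now (1, 3)
  task-6: need (1, 3) fits (1, 3); releases (1, 1), pool now (2, 4)
  task-4: need (2, 4) fits (2, 4); releases (2, 2), pool now (4, 6)
  task-5: need (1, 2) fits (4, 6); releases (0, 1), pool now (4, 7)
  task-7: need (1, 6) fits (4, 7); releases (0, 1), pool now (4, 8)
(3) Precisely 4 of the possible complete orderings are safe sequences.


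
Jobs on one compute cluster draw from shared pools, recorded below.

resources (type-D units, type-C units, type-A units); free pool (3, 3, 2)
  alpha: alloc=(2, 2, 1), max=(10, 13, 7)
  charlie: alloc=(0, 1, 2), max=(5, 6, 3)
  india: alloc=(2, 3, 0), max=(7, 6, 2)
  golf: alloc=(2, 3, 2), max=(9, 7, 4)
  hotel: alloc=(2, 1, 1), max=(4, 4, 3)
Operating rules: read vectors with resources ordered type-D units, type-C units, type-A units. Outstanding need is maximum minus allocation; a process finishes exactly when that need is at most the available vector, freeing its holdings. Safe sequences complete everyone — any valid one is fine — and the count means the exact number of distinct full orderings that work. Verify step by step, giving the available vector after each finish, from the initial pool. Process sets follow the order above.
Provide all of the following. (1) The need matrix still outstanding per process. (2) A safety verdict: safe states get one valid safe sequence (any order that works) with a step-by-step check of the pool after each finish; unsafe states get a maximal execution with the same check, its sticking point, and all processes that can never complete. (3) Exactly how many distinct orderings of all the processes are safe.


(1) Outstanding need per process (order type-D units, type-C units, type-A units):
  alpha: (8, 11, 6)
  charlie: (5, 5, 1)
  india: (5, 3, 2)
  golf: (7, 4, 2)
  hotel: (2, 3, 2)
(2) SAFE — a valid safe sequence is hotel, india, golf, charlie, alpha.
Key observation: reading the order forward, hotel is the first process whose need (2, 3, 2) meets the free pool (3, 3, 2) exactly on a resource it requests.
Walking it through:
  pool = (3, 3, 2)
  hotel needs (2, 3, 2) <= (3, 3, 2) -> finishes; pool += (2, 1, 1) = (5, 4, 3)
  india needs (5, 3, 2) <= (5, 4, 3) -> finishes; pool += (2, 3, 0) = (7, 7, 3)
  golf needs (7, 4, 2) <= (7, 7, 3) -> finishes; pool += (2, 3, 2) = (9, 10, 5)
  charlie needs (5, 5, 1) <= (9, 10, 5) -> finishes; pool += (0, 1, 2) = (9, 11, 7)
  alpha needs (8, 11, 6) <= (9, 11, 7) -> finishes; pool += (2, 2, 1) = (11, 13, 8)
(3) Precisely 2 of the possible complete orderings are safe sequences.


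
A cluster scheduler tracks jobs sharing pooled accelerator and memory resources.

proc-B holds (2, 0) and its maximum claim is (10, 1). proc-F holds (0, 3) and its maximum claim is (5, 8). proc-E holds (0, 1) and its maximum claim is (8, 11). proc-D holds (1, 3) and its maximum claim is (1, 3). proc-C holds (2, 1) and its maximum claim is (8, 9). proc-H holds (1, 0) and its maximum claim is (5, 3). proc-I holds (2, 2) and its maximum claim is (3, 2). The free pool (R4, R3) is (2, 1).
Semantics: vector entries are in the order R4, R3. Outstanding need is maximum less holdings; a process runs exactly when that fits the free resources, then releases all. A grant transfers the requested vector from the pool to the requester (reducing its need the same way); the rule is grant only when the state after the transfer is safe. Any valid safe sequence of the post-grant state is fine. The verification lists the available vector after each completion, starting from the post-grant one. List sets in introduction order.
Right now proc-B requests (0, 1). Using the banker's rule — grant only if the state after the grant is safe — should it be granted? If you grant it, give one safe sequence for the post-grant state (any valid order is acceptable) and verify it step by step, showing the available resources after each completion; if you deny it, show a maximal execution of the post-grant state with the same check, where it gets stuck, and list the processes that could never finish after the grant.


GRANT: granting preserves safety; a valid post-grant sequence is proc-I, proc-D, proc-H, proc-F, proc-C, proc-B, proc-E.
Key observation: post-grant, (2, 0) remains, and an order beginning with proc-I completes everyone.
Verifying the post-grant state step by step:
  pool = (2, 0)
  proc-I: need (1, 0) fits (2, 0); releases (2, 2), pool now (4, 2)
  proc-D: need (0, 0) fits (4, 2); releases (1, 3), pool now (5, 5)
  proc-H: need (4, 3) fits (5, 5); releases (1, 0), pool now (6, 5)
  proc-F: need (5, 5) fits (6, 5); releases (0, 3), pool now (6, 8)
  proc-C: need (6, 8) fits (6, 8); releases (2, 1), pool now (8, 9)
  proc-B: need (8, 0) fits (8, 9); releases (2, 1), pool now (10, 10)
  proc-E: need (8, 10) fits (10, 10); releases (0, 1), pool now (10, 11)


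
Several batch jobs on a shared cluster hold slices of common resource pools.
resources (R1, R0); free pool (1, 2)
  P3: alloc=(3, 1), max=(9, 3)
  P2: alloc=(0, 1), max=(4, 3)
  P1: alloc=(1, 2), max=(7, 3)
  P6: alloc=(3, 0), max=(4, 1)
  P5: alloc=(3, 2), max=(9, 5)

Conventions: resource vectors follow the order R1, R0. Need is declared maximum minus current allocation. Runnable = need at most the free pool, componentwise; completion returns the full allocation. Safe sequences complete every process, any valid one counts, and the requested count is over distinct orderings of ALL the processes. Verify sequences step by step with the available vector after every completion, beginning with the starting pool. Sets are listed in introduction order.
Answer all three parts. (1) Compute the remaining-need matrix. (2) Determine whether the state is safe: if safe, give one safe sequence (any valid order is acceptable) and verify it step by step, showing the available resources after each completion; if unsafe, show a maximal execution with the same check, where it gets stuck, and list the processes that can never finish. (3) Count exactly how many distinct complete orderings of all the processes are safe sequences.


(1) Need matrix, components ordered R1, R0:
  P3: (6, 2)
  P2: (4, 2)
  P1: (6, 1)
  P6: (1, 1)
  P5: (6, 3)
(2) The state is UNSAFE.
Key observation: once P6, P2 finish, the pool peaks at (4, 3) — and every remaining process still needs more R1 than that.
The run P6, P2 cannot be extended any further. Walking it through:
  pool = (1, 2)
  P6: need (1, 1) fits (1, 2); releases (3, 0), pool now (4, 2)
  P2: need (4, 2) fits (4, 2); releases (0, 1), pool now (4, 3)
  blocked: P3 wants (6, 2), pool (4, 3) — not enough R1
  blocked: P1 wants (6, 1), pool (4, 3) — not enough R1
  blocked: P5 wants (6, 3), pool (4, 3) — not enough R1
Permanently blocked: P3, P1 and P5.
(3) Precisely 0 of the possible complete orderings are safe sequences.


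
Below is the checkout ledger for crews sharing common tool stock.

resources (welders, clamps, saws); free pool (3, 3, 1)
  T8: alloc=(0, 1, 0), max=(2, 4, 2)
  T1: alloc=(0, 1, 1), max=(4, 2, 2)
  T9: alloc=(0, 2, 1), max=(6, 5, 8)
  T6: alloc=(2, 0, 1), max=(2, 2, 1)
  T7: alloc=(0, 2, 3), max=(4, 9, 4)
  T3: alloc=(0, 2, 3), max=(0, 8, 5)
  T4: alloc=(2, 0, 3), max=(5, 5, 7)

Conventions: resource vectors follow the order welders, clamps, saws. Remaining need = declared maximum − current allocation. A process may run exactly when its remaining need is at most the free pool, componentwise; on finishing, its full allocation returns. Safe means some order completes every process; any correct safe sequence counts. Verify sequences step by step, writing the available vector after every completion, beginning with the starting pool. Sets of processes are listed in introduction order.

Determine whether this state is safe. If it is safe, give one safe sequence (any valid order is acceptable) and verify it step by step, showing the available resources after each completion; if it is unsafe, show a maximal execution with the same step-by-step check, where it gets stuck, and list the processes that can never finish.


The state is UNSAFE.
Key observation: after T6, T8, T1 the pool peaks at (5, 5, 3), and each blocked process is short somewhere: T9 on welders, saws; T7 on clamps; T3 on clamps; T4 on saws.
A maximal execution: T6, T8, T1 — then nothing else fits. Step-by-step check:
  pool = (3, 3, 1)
  T6 needs (0, 2, 0) <= (3, 3, 1) -> finishes; pool += (2, 0, 1) = (5, 3, 2)
  T8 needs (2, 3, 2) <= (5, 3, 2) -> finishes; pool += (0, 1, 0) = (5, 4, 2)
  T1 needs (4, 1, 1) <= (5, 4, 2) -> finishes; pool += (0, 1, 1) = (5, 5, 3)
  T9 still needs (6, 3, 7) but only (5, 5, 3) is free — short on welders and saws
  T7 still needs (4, 7, 1) but only (5, 5, 3) is free — short on clamps
  T3 still needs (0, 6, 2) but only (5, 5, 3) is free — short on clamps
  T4 still needs (3, 5, 4) but only (5, 5, 3) is free — short on saws
Never able to finish: T9, T7, T3 and T4.


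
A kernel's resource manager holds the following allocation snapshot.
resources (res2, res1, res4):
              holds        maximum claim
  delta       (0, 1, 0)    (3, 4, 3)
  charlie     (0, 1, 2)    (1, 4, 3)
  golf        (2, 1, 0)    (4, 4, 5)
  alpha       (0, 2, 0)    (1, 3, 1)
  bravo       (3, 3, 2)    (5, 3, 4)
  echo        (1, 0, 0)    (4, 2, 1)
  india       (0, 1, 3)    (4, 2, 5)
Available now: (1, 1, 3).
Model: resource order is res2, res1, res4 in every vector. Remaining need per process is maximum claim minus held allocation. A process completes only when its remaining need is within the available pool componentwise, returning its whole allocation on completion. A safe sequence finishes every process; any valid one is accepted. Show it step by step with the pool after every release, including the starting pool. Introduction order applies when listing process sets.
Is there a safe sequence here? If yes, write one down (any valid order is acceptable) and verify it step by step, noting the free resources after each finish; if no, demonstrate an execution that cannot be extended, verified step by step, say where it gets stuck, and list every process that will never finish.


UNSAFE — no complete ordering exists.
Key observation: the pool after alpha, charlie is (1, 4, 5); every surviving request exceeds it in res2, so progress ends there.
The run alpha, charlie cannot be extended any further. Walking it through:
  pool = (1, 1, 3)
  run alpha (needs (1, 1, 1), free (1, 1, 3)); after release of (0, 2, 0) the pool is (1, 3, 3)
  run charlie (needs (1, 3, 1), free (1, 3, 3)); after release of (0, 1, 2) the pool is (1, 4, 5)
  blocked: delta wants (3, 3, 3), pool (1, 4, 5) — not enough res2
  blocked: golf wants (2, 3, 5), pool (1, 4, 5) — not enough res2
  blocked: bravo wants (2, 0, 2), pool (1, 4, 5) — not enough res2
  blocked: echo wants (3, 2, 1), pool (1, 4, 5) — not enough res2
  blocked: india wants (4, 1, 2), pool (1, 4, 5) — not enough res2
Permanently blocked: delta, golf, bravo, echo and india.


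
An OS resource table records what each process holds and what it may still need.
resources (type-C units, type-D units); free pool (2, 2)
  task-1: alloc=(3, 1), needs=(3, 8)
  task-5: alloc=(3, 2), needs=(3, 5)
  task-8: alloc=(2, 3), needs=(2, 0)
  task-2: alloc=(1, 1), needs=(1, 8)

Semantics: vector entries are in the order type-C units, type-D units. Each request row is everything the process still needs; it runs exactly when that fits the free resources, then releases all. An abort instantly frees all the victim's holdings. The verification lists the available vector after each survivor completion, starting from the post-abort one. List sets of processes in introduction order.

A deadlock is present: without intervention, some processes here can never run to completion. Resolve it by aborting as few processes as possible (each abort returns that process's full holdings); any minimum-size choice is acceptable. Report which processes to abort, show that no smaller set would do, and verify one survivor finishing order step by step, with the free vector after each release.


The answer: abort task-2.
Key observation: task-1 had no path to completion before; after the abort of task-2 ((1, 1) returned), step 3 is where it fits.
Minimality: the empty abort set fails — the state is deadlocked as it stands.
The survivors complete as task-8, task-5, task-1. Check, step by step (starting from the post-abort pool):
  pool = (3, 3)
  task-8 needs (2, 0) <= (3, 3) -> finishes; pool += (2, 3) = (5, 6)
  task-5 needs (3, 5) <= (5, 6) -> finishes; pool += (3, 2) = (8, 8)
  task-1 needs (3, 8) <= (8, 8) -> finishes; pool += (3, 1) = (11, 9)


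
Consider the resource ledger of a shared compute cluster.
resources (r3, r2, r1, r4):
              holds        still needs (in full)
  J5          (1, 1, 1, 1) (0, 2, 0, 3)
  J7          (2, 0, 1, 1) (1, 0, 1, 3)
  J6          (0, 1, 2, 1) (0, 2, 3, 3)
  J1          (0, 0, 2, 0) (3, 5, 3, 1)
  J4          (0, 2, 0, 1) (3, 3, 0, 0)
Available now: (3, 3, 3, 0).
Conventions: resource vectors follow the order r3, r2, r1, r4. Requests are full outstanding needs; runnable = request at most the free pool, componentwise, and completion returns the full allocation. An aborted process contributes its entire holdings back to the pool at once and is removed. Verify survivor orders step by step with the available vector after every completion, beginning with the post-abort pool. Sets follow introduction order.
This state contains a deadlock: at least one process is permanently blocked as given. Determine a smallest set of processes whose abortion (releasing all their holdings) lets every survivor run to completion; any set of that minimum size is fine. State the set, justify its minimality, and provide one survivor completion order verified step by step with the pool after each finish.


Minimum abort set: J5 and J6.
Key observation: the deadlocked J7 becomes finishable only because J5 and J6 released (1, 2, 3, 2); it completes at step 2 below.
Minimality, checking each single-abort alternative: J5 alone leaves J7 blocked (short on r4); J7 alone leaves J5 blocked (short on r4); J6 alone leaves J5 blocked (short on r4); J1 alone leaves J5 blocked (short on r4); J4 alone leaves J5 blocked (short on r4).
One survivor order: J4, J7, J1. Walking it through (post-abort pool first):
  pool = (4, 5, 6, 2)
  J4: need (3, 3, 0, 0) fits (4, 5, 6, 2); releases (0, 2, 0, 1), pool now (4, 7, 6, 3)
  J7: need (1, 0, 1, 3) fits (4, 7, 6, 3); releases (2, 0, 1, 1), pool now (6, 7, 7, 4)
  J1: need (3, 5, 3, 1) fits (6, 7, 7, 4); releases (0, 0, 2, 0), pool now (6, 7, 9, 4)


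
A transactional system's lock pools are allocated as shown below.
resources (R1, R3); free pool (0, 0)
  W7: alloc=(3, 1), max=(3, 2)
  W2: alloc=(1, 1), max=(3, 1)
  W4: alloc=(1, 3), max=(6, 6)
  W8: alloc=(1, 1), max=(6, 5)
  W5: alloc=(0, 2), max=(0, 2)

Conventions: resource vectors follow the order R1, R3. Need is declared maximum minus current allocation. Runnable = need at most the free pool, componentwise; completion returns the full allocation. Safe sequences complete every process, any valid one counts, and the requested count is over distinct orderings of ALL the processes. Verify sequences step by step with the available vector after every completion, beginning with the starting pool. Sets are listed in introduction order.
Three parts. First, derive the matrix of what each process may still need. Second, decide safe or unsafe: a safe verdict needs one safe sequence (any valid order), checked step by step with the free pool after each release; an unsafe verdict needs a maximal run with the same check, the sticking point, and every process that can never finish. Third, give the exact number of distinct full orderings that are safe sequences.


(1) Outstanding need per process (order R1, R3):
  W7: (0, 1)
  W2: (2, 0)
  W4: (5, 3)
  W8: (5, 4)
  W5: (0, 0)
(2) UNSAFE.
Key observation: even finishing W5, W7, W2 leaves just (4, 4) free — too little R1 for any of the remaining processes.
Going as far as possible: W5, W7, W2; after that, nothing fits. Step-by-step check:
  pool = (0, 0)
  W5: need (0, 0) fits (0, 0); releases (0, 2), pool now (0, 2)
  W7: need (0, 1) fits (0, 2); releases (3, 1), pool now (3, 3)
  W2: need (2, 0) fits (3, 3); releases (1, 1), pool now (4, 4)
  blocked: W4 wants (5, 3), pool (4, 4) — not enough R1
  blocked: W8 wants (5, 4), pool (4, 4) — not enough R1
Processes that can never finish: W4 and W8.
(3) Precisely 0 of the possible complete orderings are safe sequences.


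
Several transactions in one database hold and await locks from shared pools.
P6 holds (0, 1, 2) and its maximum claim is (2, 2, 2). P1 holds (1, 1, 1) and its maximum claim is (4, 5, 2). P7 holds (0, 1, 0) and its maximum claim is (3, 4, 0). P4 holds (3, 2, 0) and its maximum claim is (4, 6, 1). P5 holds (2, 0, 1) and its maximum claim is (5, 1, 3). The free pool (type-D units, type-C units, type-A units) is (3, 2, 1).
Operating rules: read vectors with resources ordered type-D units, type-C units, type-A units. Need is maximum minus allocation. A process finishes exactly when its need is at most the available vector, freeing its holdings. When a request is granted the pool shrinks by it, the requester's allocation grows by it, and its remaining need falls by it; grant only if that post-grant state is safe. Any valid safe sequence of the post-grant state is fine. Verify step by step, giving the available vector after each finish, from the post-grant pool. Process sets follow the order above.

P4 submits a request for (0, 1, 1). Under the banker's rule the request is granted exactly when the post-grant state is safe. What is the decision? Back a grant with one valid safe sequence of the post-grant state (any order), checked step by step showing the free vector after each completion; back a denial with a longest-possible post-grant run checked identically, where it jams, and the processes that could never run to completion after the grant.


DENY: after the grant no complete ordering would exist.
Key observation: the wall is type-C units: completing P6, P5 brings the pool only to (5, 2, 3), and all the rest need more.
After a pretend grant, a maximal execution: P6, P5 — then nothing else fits. Step-by-step check:
  pool = (3, 1, 0)
  P6: need (2, 1, 0) fits (3, 1, 0); releases (0, 1, 2), pool now (3, 2, 2)
  P5: need (3, 1, 2) fits (3, 2, 2); releases (2, 0, 1), pool now (5, 2, 3)
  P1 cannot run: need (3, 4, 1) vs free (5, 2, 3) (insufficient type-C units)
  P7 cannot run: need (3, 3, 0) vs free (5, 2, 3) (insufficient type-C units)
  P4 cannot run: need (1, 3, 0) vs free (5, 2, 3) (insufficient type-C units)
Had the request been granted, P1, P7 and P4 could never finish.


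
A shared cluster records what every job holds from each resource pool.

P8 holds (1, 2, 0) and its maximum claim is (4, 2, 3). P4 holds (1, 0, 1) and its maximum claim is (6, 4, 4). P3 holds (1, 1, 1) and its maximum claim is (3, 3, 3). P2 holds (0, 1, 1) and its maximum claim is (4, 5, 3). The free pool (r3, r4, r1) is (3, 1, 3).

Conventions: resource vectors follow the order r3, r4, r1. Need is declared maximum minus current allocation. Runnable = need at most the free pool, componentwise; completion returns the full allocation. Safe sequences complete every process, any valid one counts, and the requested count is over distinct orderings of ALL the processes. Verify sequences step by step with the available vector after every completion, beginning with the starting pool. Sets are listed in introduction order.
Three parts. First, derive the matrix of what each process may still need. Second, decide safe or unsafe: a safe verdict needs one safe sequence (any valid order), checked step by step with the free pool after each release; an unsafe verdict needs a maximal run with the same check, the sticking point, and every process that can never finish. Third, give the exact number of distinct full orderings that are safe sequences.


(1) Remaining need (order r3, r4, r1):
  P8: (3, 0, 3)
  P4: (5, 4, 3)
  P3: (2, 2, 2)
  P2: (4, 4, 2)
(2) SAFE. One safe sequence: P8, P3, P2, P4.
Key observation: the first exact fit in this order is P8 — it needs (3, 0, 3) with (3, 1, 3) free, meeting a requested resource to the last unit.
Step-by-step check:
  pool = (3, 1, 3)
  P8: need (3, 0, 3) fits (3, 1, 3); releases (1, 2, 0), pool now (4, 3, 3)
  P3: need (2, 2, 2) fits (4, 3, 3); releases (1, 1, 1), pool now (5, 4, 4)
  P2: need (4, 4, 2) fits (5, 4, 4); releases (0, 1, 1), pool now (5, 5, 5)
  P4: need (5, 4, 3) fits (5, 5, 5); releases (1, 0, 1), pool now (6, 5, 6)
(3) Exactly 2 of the possible complete orderings are safe sequences.
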